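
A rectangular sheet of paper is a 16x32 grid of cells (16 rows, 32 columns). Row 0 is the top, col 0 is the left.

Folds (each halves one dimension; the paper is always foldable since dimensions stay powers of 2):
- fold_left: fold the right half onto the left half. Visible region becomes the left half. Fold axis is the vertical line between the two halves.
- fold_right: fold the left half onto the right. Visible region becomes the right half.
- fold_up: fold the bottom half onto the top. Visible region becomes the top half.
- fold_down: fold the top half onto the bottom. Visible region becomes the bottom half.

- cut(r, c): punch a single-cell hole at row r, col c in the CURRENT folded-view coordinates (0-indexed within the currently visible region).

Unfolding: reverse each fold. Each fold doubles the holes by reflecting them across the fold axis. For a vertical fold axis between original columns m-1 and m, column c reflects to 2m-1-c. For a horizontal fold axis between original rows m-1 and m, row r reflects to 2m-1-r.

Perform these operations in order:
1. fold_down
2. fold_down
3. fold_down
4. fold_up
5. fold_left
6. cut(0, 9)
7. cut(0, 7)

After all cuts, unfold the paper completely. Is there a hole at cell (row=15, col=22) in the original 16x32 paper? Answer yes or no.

Op 1 fold_down: fold axis h@8; visible region now rows[8,16) x cols[0,32) = 8x32
Op 2 fold_down: fold axis h@12; visible region now rows[12,16) x cols[0,32) = 4x32
Op 3 fold_down: fold axis h@14; visible region now rows[14,16) x cols[0,32) = 2x32
Op 4 fold_up: fold axis h@15; visible region now rows[14,15) x cols[0,32) = 1x32
Op 5 fold_left: fold axis v@16; visible region now rows[14,15) x cols[0,16) = 1x16
Op 6 cut(0, 9): punch at orig (14,9); cuts so far [(14, 9)]; region rows[14,15) x cols[0,16) = 1x16
Op 7 cut(0, 7): punch at orig (14,7); cuts so far [(14, 7), (14, 9)]; region rows[14,15) x cols[0,16) = 1x16
Unfold 1 (reflect across v@16): 4 holes -> [(14, 7), (14, 9), (14, 22), (14, 24)]
Unfold 2 (reflect across h@15): 8 holes -> [(14, 7), (14, 9), (14, 22), (14, 24), (15, 7), (15, 9), (15, 22), (15, 24)]
Unfold 3 (reflect across h@14): 16 holes -> [(12, 7), (12, 9), (12, 22), (12, 24), (13, 7), (13, 9), (13, 22), (13, 24), (14, 7), (14, 9), (14, 22), (14, 24), (15, 7), (15, 9), (15, 22), (15, 24)]
Unfold 4 (reflect across h@12): 32 holes -> [(8, 7), (8, 9), (8, 22), (8, 24), (9, 7), (9, 9), (9, 22), (9, 24), (10, 7), (10, 9), (10, 22), (10, 24), (11, 7), (11, 9), (11, 22), (11, 24), (12, 7), (12, 9), (12, 22), (12, 24), (13, 7), (13, 9), (13, 22), (13, 24), (14, 7), (14, 9), (14, 22), (14, 24), (15, 7), (15, 9), (15, 22), (15, 24)]
Unfold 5 (reflect across h@8): 64 holes -> [(0, 7), (0, 9), (0, 22), (0, 24), (1, 7), (1, 9), (1, 22), (1, 24), (2, 7), (2, 9), (2, 22), (2, 24), (3, 7), (3, 9), (3, 22), (3, 24), (4, 7), (4, 9), (4, 22), (4, 24), (5, 7), (5, 9), (5, 22), (5, 24), (6, 7), (6, 9), (6, 22), (6, 24), (7, 7), (7, 9), (7, 22), (7, 24), (8, 7), (8, 9), (8, 22), (8, 24), (9, 7), (9, 9), (9, 22), (9, 24), (10, 7), (10, 9), (10, 22), (10, 24), (11, 7), (11, 9), (11, 22), (11, 24), (12, 7), (12, 9), (12, 22), (12, 24), (13, 7), (13, 9), (13, 22), (13, 24), (14, 7), (14, 9), (14, 22), (14, 24), (15, 7), (15, 9), (15, 22), (15, 24)]
Holes: [(0, 7), (0, 9), (0, 22), (0, 24), (1, 7), (1, 9), (1, 22), (1, 24), (2, 7), (2, 9), (2, 22), (2, 24), (3, 7), (3, 9), (3, 22), (3, 24), (4, 7), (4, 9), (4, 22), (4, 24), (5, 7), (5, 9), (5, 22), (5, 24), (6, 7), (6, 9), (6, 22), (6, 24), (7, 7), (7, 9), (7, 22), (7, 24), (8, 7), (8, 9), (8, 22), (8, 24), (9, 7), (9, 9), (9, 22), (9, 24), (10, 7), (10, 9), (10, 22), (10, 24), (11, 7), (11, 9), (11, 22), (11, 24), (12, 7), (12, 9), (12, 22), (12, 24), (13, 7), (13, 9), (13, 22), (13, 24), (14, 7), (14, 9), (14, 22), (14, 24), (15, 7), (15, 9), (15, 22), (15, 24)]

Answer: yes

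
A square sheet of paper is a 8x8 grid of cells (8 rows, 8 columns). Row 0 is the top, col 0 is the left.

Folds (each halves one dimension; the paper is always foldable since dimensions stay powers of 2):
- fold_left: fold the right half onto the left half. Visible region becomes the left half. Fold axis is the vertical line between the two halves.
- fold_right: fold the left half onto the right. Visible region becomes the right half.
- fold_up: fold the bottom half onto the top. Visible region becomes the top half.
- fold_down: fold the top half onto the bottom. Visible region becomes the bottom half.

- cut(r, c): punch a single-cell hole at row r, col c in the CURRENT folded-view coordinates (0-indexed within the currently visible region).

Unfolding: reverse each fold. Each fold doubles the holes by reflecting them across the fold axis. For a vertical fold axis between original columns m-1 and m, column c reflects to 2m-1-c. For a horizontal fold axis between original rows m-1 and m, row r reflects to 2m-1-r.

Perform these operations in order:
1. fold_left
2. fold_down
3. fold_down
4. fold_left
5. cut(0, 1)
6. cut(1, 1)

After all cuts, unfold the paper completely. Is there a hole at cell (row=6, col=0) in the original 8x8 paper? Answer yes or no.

Answer: no

Derivation:
Op 1 fold_left: fold axis v@4; visible region now rows[0,8) x cols[0,4) = 8x4
Op 2 fold_down: fold axis h@4; visible region now rows[4,8) x cols[0,4) = 4x4
Op 3 fold_down: fold axis h@6; visible region now rows[6,8) x cols[0,4) = 2x4
Op 4 fold_left: fold axis v@2; visible region now rows[6,8) x cols[0,2) = 2x2
Op 5 cut(0, 1): punch at orig (6,1); cuts so far [(6, 1)]; region rows[6,8) x cols[0,2) = 2x2
Op 6 cut(1, 1): punch at orig (7,1); cuts so far [(6, 1), (7, 1)]; region rows[6,8) x cols[0,2) = 2x2
Unfold 1 (reflect across v@2): 4 holes -> [(6, 1), (6, 2), (7, 1), (7, 2)]
Unfold 2 (reflect across h@6): 8 holes -> [(4, 1), (4, 2), (5, 1), (5, 2), (6, 1), (6, 2), (7, 1), (7, 2)]
Unfold 3 (reflect across h@4): 16 holes -> [(0, 1), (0, 2), (1, 1), (1, 2), (2, 1), (2, 2), (3, 1), (3, 2), (4, 1), (4, 2), (5, 1), (5, 2), (6, 1), (6, 2), (7, 1), (7, 2)]
Unfold 4 (reflect across v@4): 32 holes -> [(0, 1), (0, 2), (0, 5), (0, 6), (1, 1), (1, 2), (1, 5), (1, 6), (2, 1), (2, 2), (2, 5), (2, 6), (3, 1), (3, 2), (3, 5), (3, 6), (4, 1), (4, 2), (4, 5), (4, 6), (5, 1), (5, 2), (5, 5), (5, 6), (6, 1), (6, 2), (6, 5), (6, 6), (7, 1), (7, 2), (7, 5), (7, 6)]
Holes: [(0, 1), (0, 2), (0, 5), (0, 6), (1, 1), (1, 2), (1, 5), (1, 6), (2, 1), (2, 2), (2, 5), (2, 6), (3, 1), (3, 2), (3, 5), (3, 6), (4, 1), (4, 2), (4, 5), (4, 6), (5, 1), (5, 2), (5, 5), (5, 6), (6, 1), (6, 2), (6, 5), (6, 6), (7, 1), (7, 2), (7, 5), (7, 6)]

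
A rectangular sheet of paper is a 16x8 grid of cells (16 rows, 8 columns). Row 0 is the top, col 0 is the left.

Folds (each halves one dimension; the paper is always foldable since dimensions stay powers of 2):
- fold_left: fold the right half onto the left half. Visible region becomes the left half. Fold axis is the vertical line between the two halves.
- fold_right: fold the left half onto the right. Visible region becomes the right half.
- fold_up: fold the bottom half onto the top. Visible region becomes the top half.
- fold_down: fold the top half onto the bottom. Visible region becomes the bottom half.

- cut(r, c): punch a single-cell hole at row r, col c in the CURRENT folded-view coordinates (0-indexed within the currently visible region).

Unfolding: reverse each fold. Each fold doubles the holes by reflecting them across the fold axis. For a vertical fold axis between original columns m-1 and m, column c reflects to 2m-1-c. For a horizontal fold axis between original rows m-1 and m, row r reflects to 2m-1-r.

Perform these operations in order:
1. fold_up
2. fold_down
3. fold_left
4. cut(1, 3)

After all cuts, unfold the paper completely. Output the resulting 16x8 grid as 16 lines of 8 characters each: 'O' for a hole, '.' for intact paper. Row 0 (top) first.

Op 1 fold_up: fold axis h@8; visible region now rows[0,8) x cols[0,8) = 8x8
Op 2 fold_down: fold axis h@4; visible region now rows[4,8) x cols[0,8) = 4x8
Op 3 fold_left: fold axis v@4; visible region now rows[4,8) x cols[0,4) = 4x4
Op 4 cut(1, 3): punch at orig (5,3); cuts so far [(5, 3)]; region rows[4,8) x cols[0,4) = 4x4
Unfold 1 (reflect across v@4): 2 holes -> [(5, 3), (5, 4)]
Unfold 2 (reflect across h@4): 4 holes -> [(2, 3), (2, 4), (5, 3), (5, 4)]
Unfold 3 (reflect across h@8): 8 holes -> [(2, 3), (2, 4), (5, 3), (5, 4), (10, 3), (10, 4), (13, 3), (13, 4)]

Answer: ........
........
...OO...
........
........
...OO...
........
........
........
........
...OO...
........
........
...OO...
........
........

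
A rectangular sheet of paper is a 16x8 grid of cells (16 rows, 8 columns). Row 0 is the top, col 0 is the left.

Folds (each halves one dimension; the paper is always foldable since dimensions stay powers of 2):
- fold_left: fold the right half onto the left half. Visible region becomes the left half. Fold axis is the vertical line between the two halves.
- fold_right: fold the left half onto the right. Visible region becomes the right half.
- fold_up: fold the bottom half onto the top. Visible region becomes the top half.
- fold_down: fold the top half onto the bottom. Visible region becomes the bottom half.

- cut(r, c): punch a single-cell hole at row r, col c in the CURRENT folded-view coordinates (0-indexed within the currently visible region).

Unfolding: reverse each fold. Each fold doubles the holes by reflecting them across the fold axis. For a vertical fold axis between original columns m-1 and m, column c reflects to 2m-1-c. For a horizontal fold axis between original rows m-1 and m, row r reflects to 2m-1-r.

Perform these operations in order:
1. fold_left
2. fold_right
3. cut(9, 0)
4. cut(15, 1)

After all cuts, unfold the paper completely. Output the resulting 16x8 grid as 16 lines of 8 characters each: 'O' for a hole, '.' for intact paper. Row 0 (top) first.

Op 1 fold_left: fold axis v@4; visible region now rows[0,16) x cols[0,4) = 16x4
Op 2 fold_right: fold axis v@2; visible region now rows[0,16) x cols[2,4) = 16x2
Op 3 cut(9, 0): punch at orig (9,2); cuts so far [(9, 2)]; region rows[0,16) x cols[2,4) = 16x2
Op 4 cut(15, 1): punch at orig (15,3); cuts so far [(9, 2), (15, 3)]; region rows[0,16) x cols[2,4) = 16x2
Unfold 1 (reflect across v@2): 4 holes -> [(9, 1), (9, 2), (15, 0), (15, 3)]
Unfold 2 (reflect across v@4): 8 holes -> [(9, 1), (9, 2), (9, 5), (9, 6), (15, 0), (15, 3), (15, 4), (15, 7)]

Answer: ........
........
........
........
........
........
........
........
........
.OO..OO.
........
........
........
........
........
O..OO..O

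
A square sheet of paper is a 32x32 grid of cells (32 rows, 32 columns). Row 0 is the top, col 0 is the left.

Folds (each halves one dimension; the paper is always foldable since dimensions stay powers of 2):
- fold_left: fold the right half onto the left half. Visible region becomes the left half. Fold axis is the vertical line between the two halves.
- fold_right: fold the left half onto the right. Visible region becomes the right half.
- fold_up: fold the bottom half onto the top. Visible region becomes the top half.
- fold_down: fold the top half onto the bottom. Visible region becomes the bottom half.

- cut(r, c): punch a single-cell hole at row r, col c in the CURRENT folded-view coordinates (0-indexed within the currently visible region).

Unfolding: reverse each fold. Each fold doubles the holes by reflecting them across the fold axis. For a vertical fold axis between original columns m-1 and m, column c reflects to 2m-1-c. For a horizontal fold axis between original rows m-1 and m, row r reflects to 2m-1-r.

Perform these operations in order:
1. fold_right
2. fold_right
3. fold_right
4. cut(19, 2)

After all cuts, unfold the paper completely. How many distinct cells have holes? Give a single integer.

Op 1 fold_right: fold axis v@16; visible region now rows[0,32) x cols[16,32) = 32x16
Op 2 fold_right: fold axis v@24; visible region now rows[0,32) x cols[24,32) = 32x8
Op 3 fold_right: fold axis v@28; visible region now rows[0,32) x cols[28,32) = 32x4
Op 4 cut(19, 2): punch at orig (19,30); cuts so far [(19, 30)]; region rows[0,32) x cols[28,32) = 32x4
Unfold 1 (reflect across v@28): 2 holes -> [(19, 25), (19, 30)]
Unfold 2 (reflect across v@24): 4 holes -> [(19, 17), (19, 22), (19, 25), (19, 30)]
Unfold 3 (reflect across v@16): 8 holes -> [(19, 1), (19, 6), (19, 9), (19, 14), (19, 17), (19, 22), (19, 25), (19, 30)]

Answer: 8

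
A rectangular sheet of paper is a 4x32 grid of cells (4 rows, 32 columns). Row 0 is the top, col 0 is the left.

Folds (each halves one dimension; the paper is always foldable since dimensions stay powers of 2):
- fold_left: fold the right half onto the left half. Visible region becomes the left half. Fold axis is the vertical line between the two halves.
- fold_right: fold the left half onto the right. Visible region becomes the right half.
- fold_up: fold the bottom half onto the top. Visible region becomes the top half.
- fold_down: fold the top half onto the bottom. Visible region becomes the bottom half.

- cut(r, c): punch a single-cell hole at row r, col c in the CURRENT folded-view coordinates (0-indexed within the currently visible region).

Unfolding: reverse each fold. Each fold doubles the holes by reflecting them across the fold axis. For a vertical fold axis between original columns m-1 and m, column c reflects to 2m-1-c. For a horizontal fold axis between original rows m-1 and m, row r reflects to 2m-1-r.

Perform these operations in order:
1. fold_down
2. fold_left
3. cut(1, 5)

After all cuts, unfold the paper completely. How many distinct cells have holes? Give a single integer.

Answer: 4

Derivation:
Op 1 fold_down: fold axis h@2; visible region now rows[2,4) x cols[0,32) = 2x32
Op 2 fold_left: fold axis v@16; visible region now rows[2,4) x cols[0,16) = 2x16
Op 3 cut(1, 5): punch at orig (3,5); cuts so far [(3, 5)]; region rows[2,4) x cols[0,16) = 2x16
Unfold 1 (reflect across v@16): 2 holes -> [(3, 5), (3, 26)]
Unfold 2 (reflect across h@2): 4 holes -> [(0, 5), (0, 26), (3, 5), (3, 26)]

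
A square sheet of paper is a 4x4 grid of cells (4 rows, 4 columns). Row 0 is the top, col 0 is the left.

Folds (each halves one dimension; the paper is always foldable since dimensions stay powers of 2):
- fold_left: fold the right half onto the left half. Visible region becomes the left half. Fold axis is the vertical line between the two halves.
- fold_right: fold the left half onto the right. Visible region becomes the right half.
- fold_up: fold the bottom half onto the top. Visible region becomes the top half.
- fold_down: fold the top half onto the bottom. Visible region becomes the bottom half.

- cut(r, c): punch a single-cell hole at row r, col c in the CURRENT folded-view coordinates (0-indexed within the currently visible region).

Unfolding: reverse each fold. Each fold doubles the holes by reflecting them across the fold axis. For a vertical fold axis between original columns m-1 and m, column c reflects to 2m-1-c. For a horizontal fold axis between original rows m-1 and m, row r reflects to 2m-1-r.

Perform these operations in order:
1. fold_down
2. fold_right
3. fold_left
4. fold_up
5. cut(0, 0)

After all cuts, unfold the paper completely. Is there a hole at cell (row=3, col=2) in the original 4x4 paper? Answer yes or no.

Op 1 fold_down: fold axis h@2; visible region now rows[2,4) x cols[0,4) = 2x4
Op 2 fold_right: fold axis v@2; visible region now rows[2,4) x cols[2,4) = 2x2
Op 3 fold_left: fold axis v@3; visible region now rows[2,4) x cols[2,3) = 2x1
Op 4 fold_up: fold axis h@3; visible region now rows[2,3) x cols[2,3) = 1x1
Op 5 cut(0, 0): punch at orig (2,2); cuts so far [(2, 2)]; region rows[2,3) x cols[2,3) = 1x1
Unfold 1 (reflect across h@3): 2 holes -> [(2, 2), (3, 2)]
Unfold 2 (reflect across v@3): 4 holes -> [(2, 2), (2, 3), (3, 2), (3, 3)]
Unfold 3 (reflect across v@2): 8 holes -> [(2, 0), (2, 1), (2, 2), (2, 3), (3, 0), (3, 1), (3, 2), (3, 3)]
Unfold 4 (reflect across h@2): 16 holes -> [(0, 0), (0, 1), (0, 2), (0, 3), (1, 0), (1, 1), (1, 2), (1, 3), (2, 0), (2, 1), (2, 2), (2, 3), (3, 0), (3, 1), (3, 2), (3, 3)]
Holes: [(0, 0), (0, 1), (0, 2), (0, 3), (1, 0), (1, 1), (1, 2), (1, 3), (2, 0), (2, 1), (2, 2), (2, 3), (3, 0), (3, 1), (3, 2), (3, 3)]

Answer: yes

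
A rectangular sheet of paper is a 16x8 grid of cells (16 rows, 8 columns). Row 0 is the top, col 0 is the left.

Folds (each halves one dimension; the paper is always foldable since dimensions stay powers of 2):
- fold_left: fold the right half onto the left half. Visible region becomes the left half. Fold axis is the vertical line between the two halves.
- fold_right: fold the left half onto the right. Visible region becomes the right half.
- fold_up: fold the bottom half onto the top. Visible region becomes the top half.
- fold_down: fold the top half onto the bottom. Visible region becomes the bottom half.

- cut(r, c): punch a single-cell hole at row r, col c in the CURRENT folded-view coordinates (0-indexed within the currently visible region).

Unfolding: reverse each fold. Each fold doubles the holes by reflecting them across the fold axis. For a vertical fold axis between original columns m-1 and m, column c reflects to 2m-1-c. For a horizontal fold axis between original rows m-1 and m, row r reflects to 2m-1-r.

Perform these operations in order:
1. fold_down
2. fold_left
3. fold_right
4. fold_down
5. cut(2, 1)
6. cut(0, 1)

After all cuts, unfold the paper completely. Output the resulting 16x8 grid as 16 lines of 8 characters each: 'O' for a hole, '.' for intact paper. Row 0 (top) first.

Op 1 fold_down: fold axis h@8; visible region now rows[8,16) x cols[0,8) = 8x8
Op 2 fold_left: fold axis v@4; visible region now rows[8,16) x cols[0,4) = 8x4
Op 3 fold_right: fold axis v@2; visible region now rows[8,16) x cols[2,4) = 8x2
Op 4 fold_down: fold axis h@12; visible region now rows[12,16) x cols[2,4) = 4x2
Op 5 cut(2, 1): punch at orig (14,3); cuts so far [(14, 3)]; region rows[12,16) x cols[2,4) = 4x2
Op 6 cut(0, 1): punch at orig (12,3); cuts so far [(12, 3), (14, 3)]; region rows[12,16) x cols[2,4) = 4x2
Unfold 1 (reflect across h@12): 4 holes -> [(9, 3), (11, 3), (12, 3), (14, 3)]
Unfold 2 (reflect across v@2): 8 holes -> [(9, 0), (9, 3), (11, 0), (11, 3), (12, 0), (12, 3), (14, 0), (14, 3)]
Unfold 3 (reflect across v@4): 16 holes -> [(9, 0), (9, 3), (9, 4), (9, 7), (11, 0), (11, 3), (11, 4), (11, 7), (12, 0), (12, 3), (12, 4), (12, 7), (14, 0), (14, 3), (14, 4), (14, 7)]
Unfold 4 (reflect across h@8): 32 holes -> [(1, 0), (1, 3), (1, 4), (1, 7), (3, 0), (3, 3), (3, 4), (3, 7), (4, 0), (4, 3), (4, 4), (4, 7), (6, 0), (6, 3), (6, 4), (6, 7), (9, 0), (9, 3), (9, 4), (9, 7), (11, 0), (11, 3), (11, 4), (11, 7), (12, 0), (12, 3), (12, 4), (12, 7), (14, 0), (14, 3), (14, 4), (14, 7)]

Answer: ........
O..OO..O
........
O..OO..O
O..OO..O
........
O..OO..O
........
........
O..OO..O
........
O..OO..O
O..OO..O
........
O..OO..O
........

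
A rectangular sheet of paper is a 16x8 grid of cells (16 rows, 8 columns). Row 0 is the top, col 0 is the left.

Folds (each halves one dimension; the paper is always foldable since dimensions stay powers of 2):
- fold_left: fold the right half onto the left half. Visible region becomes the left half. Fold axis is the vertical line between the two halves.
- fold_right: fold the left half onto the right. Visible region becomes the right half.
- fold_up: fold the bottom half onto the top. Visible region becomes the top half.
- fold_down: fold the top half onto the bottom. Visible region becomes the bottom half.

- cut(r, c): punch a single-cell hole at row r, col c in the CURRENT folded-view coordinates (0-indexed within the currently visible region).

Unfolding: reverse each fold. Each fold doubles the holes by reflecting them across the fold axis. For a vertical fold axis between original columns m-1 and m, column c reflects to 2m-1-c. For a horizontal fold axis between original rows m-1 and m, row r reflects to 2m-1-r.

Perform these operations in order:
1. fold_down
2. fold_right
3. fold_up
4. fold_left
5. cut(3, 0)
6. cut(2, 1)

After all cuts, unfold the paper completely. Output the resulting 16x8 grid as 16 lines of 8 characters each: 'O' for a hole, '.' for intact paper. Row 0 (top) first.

Answer: ........
........
.OO..OO.
O..OO..O
O..OO..O
.OO..OO.
........
........
........
........
.OO..OO.
O..OO..O
O..OO..O
.OO..OO.
........
........

Derivation:
Op 1 fold_down: fold axis h@8; visible region now rows[8,16) x cols[0,8) = 8x8
Op 2 fold_right: fold axis v@4; visible region now rows[8,16) x cols[4,8) = 8x4
Op 3 fold_up: fold axis h@12; visible region now rows[8,12) x cols[4,8) = 4x4
Op 4 fold_left: fold axis v@6; visible region now rows[8,12) x cols[4,6) = 4x2
Op 5 cut(3, 0): punch at orig (11,4); cuts so far [(11, 4)]; region rows[8,12) x cols[4,6) = 4x2
Op 6 cut(2, 1): punch at orig (10,5); cuts so far [(10, 5), (11, 4)]; region rows[8,12) x cols[4,6) = 4x2
Unfold 1 (reflect across v@6): 4 holes -> [(10, 5), (10, 6), (11, 4), (11, 7)]
Unfold 2 (reflect across h@12): 8 holes -> [(10, 5), (10, 6), (11, 4), (11, 7), (12, 4), (12, 7), (13, 5), (13, 6)]
Unfold 3 (reflect across v@4): 16 holes -> [(10, 1), (10, 2), (10, 5), (10, 6), (11, 0), (11, 3), (11, 4), (11, 7), (12, 0), (12, 3), (12, 4), (12, 7), (13, 1), (13, 2), (13, 5), (13, 6)]
Unfold 4 (reflect across h@8): 32 holes -> [(2, 1), (2, 2), (2, 5), (2, 6), (3, 0), (3, 3), (3, 4), (3, 7), (4, 0), (4, 3), (4, 4), (4, 7), (5, 1), (5, 2), (5, 5), (5, 6), (10, 1), (10, 2), (10, 5), (10, 6), (11, 0), (11, 3), (11, 4), (11, 7), (12, 0), (12, 3), (12, 4), (12, 7), (13, 1), (13, 2), (13, 5), (13, 6)]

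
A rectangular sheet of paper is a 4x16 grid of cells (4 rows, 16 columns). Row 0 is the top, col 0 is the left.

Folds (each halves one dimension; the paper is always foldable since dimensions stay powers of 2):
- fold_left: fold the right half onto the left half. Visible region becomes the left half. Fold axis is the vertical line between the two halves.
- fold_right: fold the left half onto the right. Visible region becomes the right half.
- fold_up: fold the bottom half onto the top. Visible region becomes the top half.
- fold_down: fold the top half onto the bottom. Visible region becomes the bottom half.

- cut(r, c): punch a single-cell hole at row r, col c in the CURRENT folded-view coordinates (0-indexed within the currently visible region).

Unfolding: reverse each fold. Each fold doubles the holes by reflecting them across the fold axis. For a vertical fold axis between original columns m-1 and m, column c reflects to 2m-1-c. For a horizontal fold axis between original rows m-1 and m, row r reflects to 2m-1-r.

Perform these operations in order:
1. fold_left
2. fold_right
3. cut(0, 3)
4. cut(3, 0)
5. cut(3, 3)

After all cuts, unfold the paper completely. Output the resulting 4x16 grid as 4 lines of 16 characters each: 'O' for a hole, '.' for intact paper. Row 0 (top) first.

Answer: O......OO......O
................
................
O..OO..OO..OO..O

Derivation:
Op 1 fold_left: fold axis v@8; visible region now rows[0,4) x cols[0,8) = 4x8
Op 2 fold_right: fold axis v@4; visible region now rows[0,4) x cols[4,8) = 4x4
Op 3 cut(0, 3): punch at orig (0,7); cuts so far [(0, 7)]; region rows[0,4) x cols[4,8) = 4x4
Op 4 cut(3, 0): punch at orig (3,4); cuts so far [(0, 7), (3, 4)]; region rows[0,4) x cols[4,8) = 4x4
Op 5 cut(3, 3): punch at orig (3,7); cuts so far [(0, 7), (3, 4), (3, 7)]; region rows[0,4) x cols[4,8) = 4x4
Unfold 1 (reflect across v@4): 6 holes -> [(0, 0), (0, 7), (3, 0), (3, 3), (3, 4), (3, 7)]
Unfold 2 (reflect across v@8): 12 holes -> [(0, 0), (0, 7), (0, 8), (0, 15), (3, 0), (3, 3), (3, 4), (3, 7), (3, 8), (3, 11), (3, 12), (3, 15)]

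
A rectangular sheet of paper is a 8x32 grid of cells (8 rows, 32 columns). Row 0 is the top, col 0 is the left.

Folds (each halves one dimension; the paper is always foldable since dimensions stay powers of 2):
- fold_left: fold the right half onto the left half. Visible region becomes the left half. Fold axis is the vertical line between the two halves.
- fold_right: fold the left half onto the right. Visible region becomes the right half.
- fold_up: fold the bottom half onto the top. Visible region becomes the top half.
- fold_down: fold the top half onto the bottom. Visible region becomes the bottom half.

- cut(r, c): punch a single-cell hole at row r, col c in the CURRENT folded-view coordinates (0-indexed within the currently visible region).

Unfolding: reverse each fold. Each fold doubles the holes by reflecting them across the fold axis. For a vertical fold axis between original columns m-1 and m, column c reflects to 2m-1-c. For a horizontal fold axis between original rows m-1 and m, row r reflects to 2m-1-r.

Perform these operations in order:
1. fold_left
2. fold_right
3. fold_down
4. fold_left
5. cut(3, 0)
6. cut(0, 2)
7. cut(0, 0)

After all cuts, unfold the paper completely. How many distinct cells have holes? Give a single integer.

Answer: 48

Derivation:
Op 1 fold_left: fold axis v@16; visible region now rows[0,8) x cols[0,16) = 8x16
Op 2 fold_right: fold axis v@8; visible region now rows[0,8) x cols[8,16) = 8x8
Op 3 fold_down: fold axis h@4; visible region now rows[4,8) x cols[8,16) = 4x8
Op 4 fold_left: fold axis v@12; visible region now rows[4,8) x cols[8,12) = 4x4
Op 5 cut(3, 0): punch at orig (7,8); cuts so far [(7, 8)]; region rows[4,8) x cols[8,12) = 4x4
Op 6 cut(0, 2): punch at orig (4,10); cuts so far [(4, 10), (7, 8)]; region rows[4,8) x cols[8,12) = 4x4
Op 7 cut(0, 0): punch at orig (4,8); cuts so far [(4, 8), (4, 10), (7, 8)]; region rows[4,8) x cols[8,12) = 4x4
Unfold 1 (reflect across v@12): 6 holes -> [(4, 8), (4, 10), (4, 13), (4, 15), (7, 8), (7, 15)]
Unfold 2 (reflect across h@4): 12 holes -> [(0, 8), (0, 15), (3, 8), (3, 10), (3, 13), (3, 15), (4, 8), (4, 10), (4, 13), (4, 15), (7, 8), (7, 15)]
Unfold 3 (reflect across v@8): 24 holes -> [(0, 0), (0, 7), (0, 8), (0, 15), (3, 0), (3, 2), (3, 5), (3, 7), (3, 8), (3, 10), (3, 13), (3, 15), (4, 0), (4, 2), (4, 5), (4, 7), (4, 8), (4, 10), (4, 13), (4, 15), (7, 0), (7, 7), (7, 8), (7, 15)]
Unfold 4 (reflect across v@16): 48 holes -> [(0, 0), (0, 7), (0, 8), (0, 15), (0, 16), (0, 23), (0, 24), (0, 31), (3, 0), (3, 2), (3, 5), (3, 7), (3, 8), (3, 10), (3, 13), (3, 15), (3, 16), (3, 18), (3, 21), (3, 23), (3, 24), (3, 26), (3, 29), (3, 31), (4, 0), (4, 2), (4, 5), (4, 7), (4, 8), (4, 10), (4, 13), (4, 15), (4, 16), (4, 18), (4, 21), (4, 23), (4, 24), (4, 26), (4, 29), (4, 31), (7, 0), (7, 7), (7, 8), (7, 15), (7, 16), (7, 23), (7, 24), (7, 31)]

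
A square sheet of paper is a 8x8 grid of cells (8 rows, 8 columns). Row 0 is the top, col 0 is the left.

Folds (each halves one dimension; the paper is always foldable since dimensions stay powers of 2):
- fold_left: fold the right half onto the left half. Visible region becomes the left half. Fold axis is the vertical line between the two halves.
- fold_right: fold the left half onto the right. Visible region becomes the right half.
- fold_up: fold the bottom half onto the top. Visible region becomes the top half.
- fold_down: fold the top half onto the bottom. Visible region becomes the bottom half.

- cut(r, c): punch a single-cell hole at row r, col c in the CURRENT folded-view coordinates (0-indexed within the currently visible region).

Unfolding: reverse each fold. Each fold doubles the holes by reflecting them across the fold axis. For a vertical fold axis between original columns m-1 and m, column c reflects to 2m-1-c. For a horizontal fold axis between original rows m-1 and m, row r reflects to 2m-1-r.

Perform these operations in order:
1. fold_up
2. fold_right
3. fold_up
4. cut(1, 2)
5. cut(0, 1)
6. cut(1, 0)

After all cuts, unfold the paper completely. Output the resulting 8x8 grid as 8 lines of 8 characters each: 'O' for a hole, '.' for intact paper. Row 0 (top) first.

Op 1 fold_up: fold axis h@4; visible region now rows[0,4) x cols[0,8) = 4x8
Op 2 fold_right: fold axis v@4; visible region now rows[0,4) x cols[4,8) = 4x4
Op 3 fold_up: fold axis h@2; visible region now rows[0,2) x cols[4,8) = 2x4
Op 4 cut(1, 2): punch at orig (1,6); cuts so far [(1, 6)]; region rows[0,2) x cols[4,8) = 2x4
Op 5 cut(0, 1): punch at orig (0,5); cuts so far [(0, 5), (1, 6)]; region rows[0,2) x cols[4,8) = 2x4
Op 6 cut(1, 0): punch at orig (1,4); cuts so far [(0, 5), (1, 4), (1, 6)]; region rows[0,2) x cols[4,8) = 2x4
Unfold 1 (reflect across h@2): 6 holes -> [(0, 5), (1, 4), (1, 6), (2, 4), (2, 6), (3, 5)]
Unfold 2 (reflect across v@4): 12 holes -> [(0, 2), (0, 5), (1, 1), (1, 3), (1, 4), (1, 6), (2, 1), (2, 3), (2, 4), (2, 6), (3, 2), (3, 5)]
Unfold 3 (reflect across h@4): 24 holes -> [(0, 2), (0, 5), (1, 1), (1, 3), (1, 4), (1, 6), (2, 1), (2, 3), (2, 4), (2, 6), (3, 2), (3, 5), (4, 2), (4, 5), (5, 1), (5, 3), (5, 4), (5, 6), (6, 1), (6, 3), (6, 4), (6, 6), (7, 2), (7, 5)]

Answer: ..O..O..
.O.OO.O.
.O.OO.O.
..O..O..
..O..O..
.O.OO.O.
.O.OO.O.
..O..O..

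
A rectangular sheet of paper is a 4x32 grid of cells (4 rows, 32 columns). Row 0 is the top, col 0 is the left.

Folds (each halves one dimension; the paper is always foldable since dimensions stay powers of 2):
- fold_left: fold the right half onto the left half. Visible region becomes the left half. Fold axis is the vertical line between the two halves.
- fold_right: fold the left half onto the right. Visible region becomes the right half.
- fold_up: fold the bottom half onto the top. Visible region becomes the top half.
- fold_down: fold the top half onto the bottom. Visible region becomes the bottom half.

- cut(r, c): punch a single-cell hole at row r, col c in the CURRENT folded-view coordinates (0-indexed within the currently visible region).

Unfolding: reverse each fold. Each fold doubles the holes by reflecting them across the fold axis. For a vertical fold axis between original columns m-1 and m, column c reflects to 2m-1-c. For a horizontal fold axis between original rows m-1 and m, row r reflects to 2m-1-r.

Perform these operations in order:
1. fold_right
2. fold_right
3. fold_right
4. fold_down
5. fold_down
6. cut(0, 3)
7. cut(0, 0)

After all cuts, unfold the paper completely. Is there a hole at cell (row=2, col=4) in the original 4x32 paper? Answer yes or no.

Answer: yes

Derivation:
Op 1 fold_right: fold axis v@16; visible region now rows[0,4) x cols[16,32) = 4x16
Op 2 fold_right: fold axis v@24; visible region now rows[0,4) x cols[24,32) = 4x8
Op 3 fold_right: fold axis v@28; visible region now rows[0,4) x cols[28,32) = 4x4
Op 4 fold_down: fold axis h@2; visible region now rows[2,4) x cols[28,32) = 2x4
Op 5 fold_down: fold axis h@3; visible region now rows[3,4) x cols[28,32) = 1x4
Op 6 cut(0, 3): punch at orig (3,31); cuts so far [(3, 31)]; region rows[3,4) x cols[28,32) = 1x4
Op 7 cut(0, 0): punch at orig (3,28); cuts so far [(3, 28), (3, 31)]; region rows[3,4) x cols[28,32) = 1x4
Unfold 1 (reflect across h@3): 4 holes -> [(2, 28), (2, 31), (3, 28), (3, 31)]
Unfold 2 (reflect across h@2): 8 holes -> [(0, 28), (0, 31), (1, 28), (1, 31), (2, 28), (2, 31), (3, 28), (3, 31)]
Unfold 3 (reflect across v@28): 16 holes -> [(0, 24), (0, 27), (0, 28), (0, 31), (1, 24), (1, 27), (1, 28), (1, 31), (2, 24), (2, 27), (2, 28), (2, 31), (3, 24), (3, 27), (3, 28), (3, 31)]
Unfold 4 (reflect across v@24): 32 holes -> [(0, 16), (0, 19), (0, 20), (0, 23), (0, 24), (0, 27), (0, 28), (0, 31), (1, 16), (1, 19), (1, 20), (1, 23), (1, 24), (1, 27), (1, 28), (1, 31), (2, 16), (2, 19), (2, 20), (2, 23), (2, 24), (2, 27), (2, 28), (2, 31), (3, 16), (3, 19), (3, 20), (3, 23), (3, 24), (3, 27), (3, 28), (3, 31)]
Unfold 5 (reflect across v@16): 64 holes -> [(0, 0), (0, 3), (0, 4), (0, 7), (0, 8), (0, 11), (0, 12), (0, 15), (0, 16), (0, 19), (0, 20), (0, 23), (0, 24), (0, 27), (0, 28), (0, 31), (1, 0), (1, 3), (1, 4), (1, 7), (1, 8), (1, 11), (1, 12), (1, 15), (1, 16), (1, 19), (1, 20), (1, 23), (1, 24), (1, 27), (1, 28), (1, 31), (2, 0), (2, 3), (2, 4), (2, 7), (2, 8), (2, 11), (2, 12), (2, 15), (2, 16), (2, 19), (2, 20), (2, 23), (2, 24), (2, 27), (2, 28), (2, 31), (3, 0), (3, 3), (3, 4), (3, 7), (3, 8), (3, 11), (3, 12), (3, 15), (3, 16), (3, 19), (3, 20), (3, 23), (3, 24), (3, 27), (3, 28), (3, 31)]
Holes: [(0, 0), (0, 3), (0, 4), (0, 7), (0, 8), (0, 11), (0, 12), (0, 15), (0, 16), (0, 19), (0, 20), (0, 23), (0, 24), (0, 27), (0, 28), (0, 31), (1, 0), (1, 3), (1, 4), (1, 7), (1, 8), (1, 11), (1, 12), (1, 15), (1, 16), (1, 19), (1, 20), (1, 23), (1, 24), (1, 27), (1, 28), (1, 31), (2, 0), (2, 3), (2, 4), (2, 7), (2, 8), (2, 11), (2, 12), (2, 15), (2, 16), (2, 19), (2, 20), (2, 23), (2, 24), (2, 27), (2, 28), (2, 31), (3, 0), (3, 3), (3, 4), (3, 7), (3, 8), (3, 11), (3, 12), (3, 15), (3, 16), (3, 19), (3, 20), (3, 23), (3, 24), (3, 27), (3, 28), (3, 31)]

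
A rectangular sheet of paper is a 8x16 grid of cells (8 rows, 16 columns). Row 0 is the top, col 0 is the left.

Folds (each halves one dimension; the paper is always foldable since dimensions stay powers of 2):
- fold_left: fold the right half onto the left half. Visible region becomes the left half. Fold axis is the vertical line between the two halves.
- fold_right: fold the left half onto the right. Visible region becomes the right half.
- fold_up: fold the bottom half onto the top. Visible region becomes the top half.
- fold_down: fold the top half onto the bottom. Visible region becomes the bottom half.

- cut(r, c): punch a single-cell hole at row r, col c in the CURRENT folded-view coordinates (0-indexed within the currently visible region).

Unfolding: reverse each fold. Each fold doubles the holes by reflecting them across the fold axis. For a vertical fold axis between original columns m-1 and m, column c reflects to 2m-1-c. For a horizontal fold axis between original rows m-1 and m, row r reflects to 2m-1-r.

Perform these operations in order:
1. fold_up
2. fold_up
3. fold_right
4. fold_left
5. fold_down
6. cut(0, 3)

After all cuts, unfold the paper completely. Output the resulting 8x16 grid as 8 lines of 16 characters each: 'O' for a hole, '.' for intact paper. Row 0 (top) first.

Answer: ...OO......OO...
...OO......OO...
...OO......OO...
...OO......OO...
...OO......OO...
...OO......OO...
...OO......OO...
...OO......OO...

Derivation:
Op 1 fold_up: fold axis h@4; visible region now rows[0,4) x cols[0,16) = 4x16
Op 2 fold_up: fold axis h@2; visible region now rows[0,2) x cols[0,16) = 2x16
Op 3 fold_right: fold axis v@8; visible region now rows[0,2) x cols[8,16) = 2x8
Op 4 fold_left: fold axis v@12; visible region now rows[0,2) x cols[8,12) = 2x4
Op 5 fold_down: fold axis h@1; visible region now rows[1,2) x cols[8,12) = 1x4
Op 6 cut(0, 3): punch at orig (1,11); cuts so far [(1, 11)]; region rows[1,2) x cols[8,12) = 1x4
Unfold 1 (reflect across h@1): 2 holes -> [(0, 11), (1, 11)]
Unfold 2 (reflect across v@12): 4 holes -> [(0, 11), (0, 12), (1, 11), (1, 12)]
Unfold 3 (reflect across v@8): 8 holes -> [(0, 3), (0, 4), (0, 11), (0, 12), (1, 3), (1, 4), (1, 11), (1, 12)]
Unfold 4 (reflect across h@2): 16 holes -> [(0, 3), (0, 4), (0, 11), (0, 12), (1, 3), (1, 4), (1, 11), (1, 12), (2, 3), (2, 4), (2, 11), (2, 12), (3, 3), (3, 4), (3, 11), (3, 12)]
Unfold 5 (reflect across h@4): 32 holes -> [(0, 3), (0, 4), (0, 11), (0, 12), (1, 3), (1, 4), (1, 11), (1, 12), (2, 3), (2, 4), (2, 11), (2, 12), (3, 3), (3, 4), (3, 11), (3, 12), (4, 3), (4, 4), (4, 11), (4, 12), (5, 3), (5, 4), (5, 11), (5, 12), (6, 3), (6, 4), (6, 11), (6, 12), (7, 3), (7, 4), (7, 11), (7, 12)]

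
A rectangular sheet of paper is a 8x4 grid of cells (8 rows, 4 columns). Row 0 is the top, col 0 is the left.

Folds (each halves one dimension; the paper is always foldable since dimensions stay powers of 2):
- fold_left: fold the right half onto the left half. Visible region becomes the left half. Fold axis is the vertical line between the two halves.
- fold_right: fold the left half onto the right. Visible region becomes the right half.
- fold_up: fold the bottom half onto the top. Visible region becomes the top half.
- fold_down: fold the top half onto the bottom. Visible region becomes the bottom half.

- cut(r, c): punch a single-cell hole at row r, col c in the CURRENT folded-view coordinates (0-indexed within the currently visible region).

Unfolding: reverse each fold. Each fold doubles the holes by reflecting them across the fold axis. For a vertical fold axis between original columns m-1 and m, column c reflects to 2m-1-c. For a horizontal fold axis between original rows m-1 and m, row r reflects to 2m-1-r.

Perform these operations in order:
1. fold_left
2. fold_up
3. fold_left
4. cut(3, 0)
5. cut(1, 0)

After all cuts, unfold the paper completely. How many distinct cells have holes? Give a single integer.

Answer: 16

Derivation:
Op 1 fold_left: fold axis v@2; visible region now rows[0,8) x cols[0,2) = 8x2
Op 2 fold_up: fold axis h@4; visible region now rows[0,4) x cols[0,2) = 4x2
Op 3 fold_left: fold axis v@1; visible region now rows[0,4) x cols[0,1) = 4x1
Op 4 cut(3, 0): punch at orig (3,0); cuts so far [(3, 0)]; region rows[0,4) x cols[0,1) = 4x1
Op 5 cut(1, 0): punch at orig (1,0); cuts so far [(1, 0), (3, 0)]; region rows[0,4) x cols[0,1) = 4x1
Unfold 1 (reflect across v@1): 4 holes -> [(1, 0), (1, 1), (3, 0), (3, 1)]
Unfold 2 (reflect across h@4): 8 holes -> [(1, 0), (1, 1), (3, 0), (3, 1), (4, 0), (4, 1), (6, 0), (6, 1)]
Unfold 3 (reflect across v@2): 16 holes -> [(1, 0), (1, 1), (1, 2), (1, 3), (3, 0), (3, 1), (3, 2), (3, 3), (4, 0), (4, 1), (4, 2), (4, 3), (6, 0), (6, 1), (6, 2), (6, 3)]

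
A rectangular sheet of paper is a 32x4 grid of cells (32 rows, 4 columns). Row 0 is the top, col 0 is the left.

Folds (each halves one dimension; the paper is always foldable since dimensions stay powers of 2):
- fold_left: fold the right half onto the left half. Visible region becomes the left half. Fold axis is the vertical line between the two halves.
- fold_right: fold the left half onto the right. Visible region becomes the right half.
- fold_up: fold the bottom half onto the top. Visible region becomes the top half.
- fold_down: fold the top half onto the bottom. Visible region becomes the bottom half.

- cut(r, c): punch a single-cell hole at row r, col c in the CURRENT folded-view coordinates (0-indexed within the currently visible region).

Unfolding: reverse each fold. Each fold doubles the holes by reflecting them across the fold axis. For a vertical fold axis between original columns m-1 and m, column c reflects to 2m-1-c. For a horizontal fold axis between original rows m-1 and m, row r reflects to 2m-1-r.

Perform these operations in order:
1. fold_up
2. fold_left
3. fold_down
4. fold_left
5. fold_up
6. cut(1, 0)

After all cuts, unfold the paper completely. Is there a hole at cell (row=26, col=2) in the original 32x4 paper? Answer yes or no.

Answer: no

Derivation:
Op 1 fold_up: fold axis h@16; visible region now rows[0,16) x cols[0,4) = 16x4
Op 2 fold_left: fold axis v@2; visible region now rows[0,16) x cols[0,2) = 16x2
Op 3 fold_down: fold axis h@8; visible region now rows[8,16) x cols[0,2) = 8x2
Op 4 fold_left: fold axis v@1; visible region now rows[8,16) x cols[0,1) = 8x1
Op 5 fold_up: fold axis h@12; visible region now rows[8,12) x cols[0,1) = 4x1
Op 6 cut(1, 0): punch at orig (9,0); cuts so far [(9, 0)]; region rows[8,12) x cols[0,1) = 4x1
Unfold 1 (reflect across h@12): 2 holes -> [(9, 0), (14, 0)]
Unfold 2 (reflect across v@1): 4 holes -> [(9, 0), (9, 1), (14, 0), (14, 1)]
Unfold 3 (reflect across h@8): 8 holes -> [(1, 0), (1, 1), (6, 0), (6, 1), (9, 0), (9, 1), (14, 0), (14, 1)]
Unfold 4 (reflect across v@2): 16 holes -> [(1, 0), (1, 1), (1, 2), (1, 3), (6, 0), (6, 1), (6, 2), (6, 3), (9, 0), (9, 1), (9, 2), (9, 3), (14, 0), (14, 1), (14, 2), (14, 3)]
Unfold 5 (reflect across h@16): 32 holes -> [(1, 0), (1, 1), (1, 2), (1, 3), (6, 0), (6, 1), (6, 2), (6, 3), (9, 0), (9, 1), (9, 2), (9, 3), (14, 0), (14, 1), (14, 2), (14, 3), (17, 0), (17, 1), (17, 2), (17, 3), (22, 0), (22, 1), (22, 2), (22, 3), (25, 0), (25, 1), (25, 2), (25, 3), (30, 0), (30, 1), (30, 2), (30, 3)]
Holes: [(1, 0), (1, 1), (1, 2), (1, 3), (6, 0), (6, 1), (6, 2), (6, 3), (9, 0), (9, 1), (9, 2), (9, 3), (14, 0), (14, 1), (14, 2), (14, 3), (17, 0), (17, 1), (17, 2), (17, 3), (22, 0), (22, 1), (22, 2), (22, 3), (25, 0), (25, 1), (25, 2), (25, 3), (30, 0), (30, 1), (30, 2), (30, 3)]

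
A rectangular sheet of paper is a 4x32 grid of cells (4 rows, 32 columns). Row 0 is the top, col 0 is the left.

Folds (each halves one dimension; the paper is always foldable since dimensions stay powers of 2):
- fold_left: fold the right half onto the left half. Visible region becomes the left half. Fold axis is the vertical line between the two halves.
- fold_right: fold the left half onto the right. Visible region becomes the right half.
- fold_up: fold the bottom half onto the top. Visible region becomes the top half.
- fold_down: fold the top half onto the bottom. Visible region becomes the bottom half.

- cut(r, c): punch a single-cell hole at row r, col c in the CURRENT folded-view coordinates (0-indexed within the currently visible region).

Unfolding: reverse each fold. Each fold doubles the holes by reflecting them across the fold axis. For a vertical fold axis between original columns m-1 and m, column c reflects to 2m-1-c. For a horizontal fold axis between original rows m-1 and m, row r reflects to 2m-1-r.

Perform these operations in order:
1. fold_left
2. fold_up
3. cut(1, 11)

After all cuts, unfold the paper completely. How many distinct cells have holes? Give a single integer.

Op 1 fold_left: fold axis v@16; visible region now rows[0,4) x cols[0,16) = 4x16
Op 2 fold_up: fold axis h@2; visible region now rows[0,2) x cols[0,16) = 2x16
Op 3 cut(1, 11): punch at orig (1,11); cuts so far [(1, 11)]; region rows[0,2) x cols[0,16) = 2x16
Unfold 1 (reflect across h@2): 2 holes -> [(1, 11), (2, 11)]
Unfold 2 (reflect across v@16): 4 holes -> [(1, 11), (1, 20), (2, 11), (2, 20)]

Answer: 4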